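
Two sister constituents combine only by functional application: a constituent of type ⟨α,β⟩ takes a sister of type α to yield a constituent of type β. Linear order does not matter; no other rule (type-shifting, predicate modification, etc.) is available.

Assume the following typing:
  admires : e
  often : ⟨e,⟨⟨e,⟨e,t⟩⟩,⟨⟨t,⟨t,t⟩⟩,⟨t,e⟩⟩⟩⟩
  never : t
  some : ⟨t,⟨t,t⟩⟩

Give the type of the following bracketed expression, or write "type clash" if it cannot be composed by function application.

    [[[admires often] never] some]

[admires often]: functor often : ⟨e,⟨⟨e,⟨e,t⟩⟩,⟨⟨t,⟨t,t⟩⟩,⟨t,e⟩⟩⟩⟩, argument admires : e; result ⟨⟨e,⟨e,t⟩⟩,⟨⟨t,⟨t,t⟩⟩,⟨t,e⟩⟩⟩.
[[admires often] never]: ⟨⟨e,⟨e,t⟩⟩,⟨⟨t,⟨t,t⟩⟩,⟨t,e⟩⟩⟩ with t — neither is a function whose domain matches the other; composition fails here.

type clash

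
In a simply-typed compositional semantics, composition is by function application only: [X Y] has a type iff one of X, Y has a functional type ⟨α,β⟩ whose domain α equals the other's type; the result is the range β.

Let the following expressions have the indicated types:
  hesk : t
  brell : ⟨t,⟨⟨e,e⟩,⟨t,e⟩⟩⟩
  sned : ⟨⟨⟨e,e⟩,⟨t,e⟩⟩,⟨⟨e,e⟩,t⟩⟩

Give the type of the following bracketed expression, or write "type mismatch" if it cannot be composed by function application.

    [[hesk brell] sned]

[hesk brell]: ⟨t,⟨⟨e,e⟩,⟨t,e⟩⟩⟩ applied to t yields ⟨⟨e,e⟩,⟨t,e⟩⟩.
[[hesk brell] sned]: ⟨⟨⟨e,e⟩,⟨t,e⟩⟩,⟨⟨e,e⟩,t⟩⟩ applied to ⟨⟨e,e⟩,⟨t,e⟩⟩ yields ⟨⟨e,e⟩,t⟩.

⟨⟨e,e⟩,t⟩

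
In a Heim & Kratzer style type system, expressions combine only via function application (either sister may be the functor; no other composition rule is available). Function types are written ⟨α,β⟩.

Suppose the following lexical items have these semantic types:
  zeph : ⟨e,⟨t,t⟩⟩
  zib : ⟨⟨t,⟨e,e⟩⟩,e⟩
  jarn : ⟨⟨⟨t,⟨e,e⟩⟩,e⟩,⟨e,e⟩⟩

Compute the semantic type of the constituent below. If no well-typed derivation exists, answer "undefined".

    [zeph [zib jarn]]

[zib jarn]: jarn is ⟨⟨⟨t,⟨e,e⟩⟩,e⟩,⟨e,e⟩⟩, zib is ⟨⟨t,⟨e,e⟩⟩,e⟩; result ⟨e,e⟩.
At [zeph [zib jarn]]: neither ⟨e,⟨t,t⟩⟩ nor ⟨e,e⟩ can take the other as argument; the node is ill-typed.

undefined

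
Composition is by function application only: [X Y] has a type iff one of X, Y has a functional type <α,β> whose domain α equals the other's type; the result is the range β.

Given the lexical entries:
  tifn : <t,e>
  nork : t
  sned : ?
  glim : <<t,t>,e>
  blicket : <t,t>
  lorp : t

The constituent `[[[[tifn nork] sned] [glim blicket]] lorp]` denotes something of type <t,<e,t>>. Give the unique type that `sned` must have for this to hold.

<e,<e,<t,<t,<e,t>>>>>

[[[[tifn nork] sned] [glim blicket]] lorp] is required to be <t,<e,t>>. lorp : t cannot yield <t,<e,t>> as functor, so [[[tifn nork] sned] [glim blicket]] : <t,<t,<e,t>>>.
[[[tifn nork] sned] [glim blicket]] is required to be <t,<t,<e,t>>>. [glim blicket] : e cannot yield <t,<t,<e,t>>> as functor, so [[tifn nork] sned] : <e,<t,<t,<e,t>>>>.
[[tifn nork] sned] is required to be <e,<t,<t,<e,t>>>>. [tifn nork] : e cannot yield <e,<t,<t,<e,t>>>> as functor, so sned : <e,<e,<t,<t,<e,t>>>>>.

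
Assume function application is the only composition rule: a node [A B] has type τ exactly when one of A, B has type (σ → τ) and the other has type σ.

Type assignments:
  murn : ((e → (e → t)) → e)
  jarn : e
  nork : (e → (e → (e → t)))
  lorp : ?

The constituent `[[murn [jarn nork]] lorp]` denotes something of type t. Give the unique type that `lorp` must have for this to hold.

(e → t)

[[murn [jarn nork]] lorp] is required to be t. [murn [jarn nork]] : e cannot yield t as functor, so lorp : (e → t).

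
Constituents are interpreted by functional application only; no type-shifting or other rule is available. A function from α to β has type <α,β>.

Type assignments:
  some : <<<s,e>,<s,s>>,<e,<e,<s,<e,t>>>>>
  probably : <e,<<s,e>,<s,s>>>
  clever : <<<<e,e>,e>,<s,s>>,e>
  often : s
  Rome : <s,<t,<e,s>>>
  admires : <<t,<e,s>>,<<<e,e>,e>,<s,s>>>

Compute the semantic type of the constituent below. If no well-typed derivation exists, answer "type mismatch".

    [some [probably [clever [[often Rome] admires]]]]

<e,<e,<s,<e,t>>>>

[often Rome]: functor Rome : <s,<t,<e,s>>>, argument often : s; result <t,<e,s>>.
[[often Rome] admires]: functor admires : <<t,<e,s>>,<<<e,e>,e>,<s,s>>>, argument [often Rome] : <t,<e,s>>; result <<<e,e>,e>,<s,s>>.
[clever [[often Rome] admires]]: functor clever : <<<<e,e>,e>,<s,s>>,e>, argument [[often Rome] admires] : <<<e,e>,e>,<s,s>>; result e.
[probably [clever [[often Rome] admires]]]: functor probably : <e,<<s,e>,<s,s>>>, argument [clever [[often Rome] admires]] : e; result <<s,e>,<s,s>>.
[some [probably [clever [[often Rome] admires]]]]: functor some : <<<s,e>,<s,s>>,<e,<e,<s,<e,t>>>>>, argument [probably [clever [[often Rome] admires]]] : <<s,e>,<s,s>>; result <e,<e,<s,<e,t>>>>.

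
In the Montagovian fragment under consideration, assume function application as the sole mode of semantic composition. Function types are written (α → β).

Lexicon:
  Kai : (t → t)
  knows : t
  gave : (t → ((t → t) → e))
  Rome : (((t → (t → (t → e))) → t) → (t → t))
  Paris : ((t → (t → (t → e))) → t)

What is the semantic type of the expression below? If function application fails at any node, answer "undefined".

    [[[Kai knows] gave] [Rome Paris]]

e

At [Kai knows], Kai : (t → t) takes knows : t, giving t.
At [[Kai knows] gave], gave : (t → ((t → t) → e)) takes [Kai knows] : t, giving ((t → t) → e).
At [Rome Paris], Rome : (((t → (t → (t → e))) → t) → (t → t)) takes Paris : ((t → (t → (t → e))) → t), giving (t → t).
At [[[Kai knows] gave] [Rome Paris]], [[Kai knows] gave] : ((t → t) → e) takes [Rome Paris] : (t → t), giving e.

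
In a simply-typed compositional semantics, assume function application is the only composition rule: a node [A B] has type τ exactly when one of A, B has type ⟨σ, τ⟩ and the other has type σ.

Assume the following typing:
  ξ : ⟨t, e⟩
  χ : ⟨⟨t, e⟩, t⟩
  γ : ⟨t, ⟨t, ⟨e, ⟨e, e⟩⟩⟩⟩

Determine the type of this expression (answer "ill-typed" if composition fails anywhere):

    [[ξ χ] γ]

⟨t, ⟨e, ⟨e, e⟩⟩⟩

At [ξ χ], χ : ⟨⟨t, e⟩, t⟩ takes ξ : ⟨t, e⟩, giving t.
At [[ξ χ] γ], γ : ⟨t, ⟨t, ⟨e, ⟨e, e⟩⟩⟩⟩ takes [ξ χ] : t, giving ⟨t, ⟨e, ⟨e, e⟩⟩⟩.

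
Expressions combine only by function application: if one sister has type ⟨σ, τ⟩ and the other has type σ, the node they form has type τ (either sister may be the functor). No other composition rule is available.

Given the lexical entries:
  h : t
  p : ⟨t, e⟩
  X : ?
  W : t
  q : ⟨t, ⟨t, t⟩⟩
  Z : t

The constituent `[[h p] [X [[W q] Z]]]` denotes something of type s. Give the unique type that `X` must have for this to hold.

[[h p] [X [[W q] Z]]] is required to be s. [h p] : e cannot yield s as functor, so [X [[W q] Z]] : ⟨e, s⟩.
[X [[W q] Z]] is required to be ⟨e, s⟩. [[W q] Z] : t cannot yield ⟨e, s⟩ as functor, so X : ⟨t, ⟨e, s⟩⟩.

⟨t, ⟨e, s⟩⟩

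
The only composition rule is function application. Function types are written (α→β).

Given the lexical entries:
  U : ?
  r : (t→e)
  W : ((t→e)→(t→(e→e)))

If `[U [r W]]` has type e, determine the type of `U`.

((t→(e→e))→e)

At [U [r W]] (required: e): [r W] is (t→(e→e)), which is not a function with range e; hence U is the functor — type ((t→(e→e))→e).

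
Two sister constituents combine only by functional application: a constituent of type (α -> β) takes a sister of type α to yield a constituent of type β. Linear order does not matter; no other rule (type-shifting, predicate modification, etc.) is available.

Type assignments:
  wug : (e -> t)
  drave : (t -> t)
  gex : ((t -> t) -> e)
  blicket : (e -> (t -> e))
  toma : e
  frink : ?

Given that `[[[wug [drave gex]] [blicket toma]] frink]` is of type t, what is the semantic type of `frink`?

(e -> t)

[[[wug [drave gex]] [blicket toma]] frink] is required to be t. [[wug [drave gex]] [blicket toma]] : e cannot yield t as functor, so frink : (e -> t).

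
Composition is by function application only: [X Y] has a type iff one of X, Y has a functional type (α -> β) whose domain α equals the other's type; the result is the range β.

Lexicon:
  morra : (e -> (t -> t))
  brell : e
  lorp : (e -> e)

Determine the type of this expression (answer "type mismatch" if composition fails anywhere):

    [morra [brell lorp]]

(t -> t)

[brell lorp]: (e -> e) applied to e yields e.
[morra [brell lorp]]: (e -> (t -> t)) applied to e yields (t -> t).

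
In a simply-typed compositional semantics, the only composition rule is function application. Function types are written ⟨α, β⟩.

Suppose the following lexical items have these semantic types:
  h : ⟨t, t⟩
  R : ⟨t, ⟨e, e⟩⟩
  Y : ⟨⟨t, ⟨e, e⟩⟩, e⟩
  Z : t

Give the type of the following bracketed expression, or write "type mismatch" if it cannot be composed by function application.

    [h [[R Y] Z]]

type mismatch

[R Y] — Y of type ⟨⟨t, ⟨e, e⟩⟩, e⟩ combines with R of type ⟨t, ⟨e, e⟩⟩: type e.
[[R Y] Z]: e and t cannot combine by function application — type clash.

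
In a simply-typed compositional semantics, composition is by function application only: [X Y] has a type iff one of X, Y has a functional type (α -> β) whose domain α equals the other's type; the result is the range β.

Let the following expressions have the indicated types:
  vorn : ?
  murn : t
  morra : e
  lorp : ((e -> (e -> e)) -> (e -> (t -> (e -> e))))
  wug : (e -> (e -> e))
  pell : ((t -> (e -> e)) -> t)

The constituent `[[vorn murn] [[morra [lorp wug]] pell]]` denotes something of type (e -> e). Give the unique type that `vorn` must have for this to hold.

(t -> (t -> (e -> e)))

At [[vorn murn] [[morra [lorp wug]] pell]] (required: (e -> e)): [[morra [lorp wug]] pell] is t, which is not a function with range (e -> e); hence [vorn murn] is the functor — type (t -> (e -> e)).
At [vorn murn] (required: (t -> (e -> e))): murn is t, which is not a function with range (t -> (e -> e)); hence vorn is the functor — type (t -> (t -> (e -> e))).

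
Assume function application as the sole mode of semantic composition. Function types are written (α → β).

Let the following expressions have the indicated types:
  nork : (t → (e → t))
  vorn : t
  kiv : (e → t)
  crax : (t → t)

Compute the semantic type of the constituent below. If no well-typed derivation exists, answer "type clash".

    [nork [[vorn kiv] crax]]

type clash

[vorn kiv]: t with (e → t) — neither is a function whose domain matches the other; composition fails here.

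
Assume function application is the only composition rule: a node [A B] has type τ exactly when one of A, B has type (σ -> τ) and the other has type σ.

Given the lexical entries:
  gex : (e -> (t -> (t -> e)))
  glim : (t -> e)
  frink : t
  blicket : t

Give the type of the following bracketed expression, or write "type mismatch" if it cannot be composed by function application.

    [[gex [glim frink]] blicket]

[glim frink]: glim is (t -> e), frink is t; result e.
[gex [glim frink]]: gex is (e -> (t -> (t -> e))), [glim frink] is e; result (t -> (t -> e)).
[[gex [glim frink]] blicket]: [gex [glim frink]] is (t -> (t -> e)), blicket is t; result (t -> e).

(t -> e)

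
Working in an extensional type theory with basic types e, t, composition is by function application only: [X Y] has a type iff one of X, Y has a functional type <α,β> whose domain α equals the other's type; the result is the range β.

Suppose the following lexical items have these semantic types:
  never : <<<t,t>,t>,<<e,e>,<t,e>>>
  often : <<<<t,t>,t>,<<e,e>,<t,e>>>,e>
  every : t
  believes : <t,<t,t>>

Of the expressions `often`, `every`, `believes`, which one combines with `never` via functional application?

often

often — combines: often : <<<<t,t>,t>,<<e,e>,<t,e>>>,e> takes never : <<<t,t>,t>,<<e,e>,<t,e>>> as argument, giving e.
every : t — does not combine with never.
believes : <t,<t,t>> — does not combine with never.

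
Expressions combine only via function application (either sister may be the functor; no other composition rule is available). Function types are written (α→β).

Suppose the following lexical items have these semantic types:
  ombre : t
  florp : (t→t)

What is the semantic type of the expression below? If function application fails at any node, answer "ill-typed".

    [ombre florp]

At [ombre florp], florp : (t→t) takes ombre : t, giving t.

t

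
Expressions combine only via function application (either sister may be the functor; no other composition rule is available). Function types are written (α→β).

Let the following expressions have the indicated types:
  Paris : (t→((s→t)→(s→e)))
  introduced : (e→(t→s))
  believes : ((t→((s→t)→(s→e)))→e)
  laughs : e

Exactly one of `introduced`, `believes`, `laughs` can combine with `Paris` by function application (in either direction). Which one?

introduced : (e→(t→s)) — does not combine with Paris.
believes — combines: believes : ((t→((s→t)→(s→e)))→e) takes Paris : (t→((s→t)→(s→e))) as argument, giving e.
laughs : e — does not combine with Paris.

believes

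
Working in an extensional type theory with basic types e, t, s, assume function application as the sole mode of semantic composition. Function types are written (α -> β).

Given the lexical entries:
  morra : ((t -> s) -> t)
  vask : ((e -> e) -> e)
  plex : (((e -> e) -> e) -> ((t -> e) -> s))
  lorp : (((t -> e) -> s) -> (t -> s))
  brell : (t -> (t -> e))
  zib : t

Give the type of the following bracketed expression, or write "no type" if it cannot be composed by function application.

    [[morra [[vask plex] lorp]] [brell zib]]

At [vask plex], plex : (((e -> e) -> e) -> ((t -> e) -> s)) takes vask : ((e -> e) -> e), giving ((t -> e) -> s).
At [[vask plex] lorp], lorp : (((t -> e) -> s) -> (t -> s)) takes [vask plex] : ((t -> e) -> s), giving (t -> s).
At [morra [[vask plex] lorp]], morra : ((t -> s) -> t) takes [[vask plex] lorp] : (t -> s), giving t.
At [brell zib], brell : (t -> (t -> e)) takes zib : t, giving (t -> e).
At [[morra [[vask plex] lorp]] [brell zib]], [brell zib] : (t -> e) takes [morra [[vask plex] lorp]] : t, giving e.

e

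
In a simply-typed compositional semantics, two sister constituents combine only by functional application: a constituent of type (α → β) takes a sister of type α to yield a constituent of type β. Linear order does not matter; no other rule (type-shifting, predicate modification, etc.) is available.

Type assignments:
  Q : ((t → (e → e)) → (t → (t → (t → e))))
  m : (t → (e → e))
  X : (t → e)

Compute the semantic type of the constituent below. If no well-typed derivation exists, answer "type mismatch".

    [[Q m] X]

[Q m] — Q of type ((t → (e → e)) → (t → (t → (t → e)))) combines with m of type (t → (e → e)): type (t → (t → (t → e))).
At [[Q m] X]: neither (t → (t → (t → e))) nor (t → e) can take the other as argument; the node is ill-typed.

type mismatch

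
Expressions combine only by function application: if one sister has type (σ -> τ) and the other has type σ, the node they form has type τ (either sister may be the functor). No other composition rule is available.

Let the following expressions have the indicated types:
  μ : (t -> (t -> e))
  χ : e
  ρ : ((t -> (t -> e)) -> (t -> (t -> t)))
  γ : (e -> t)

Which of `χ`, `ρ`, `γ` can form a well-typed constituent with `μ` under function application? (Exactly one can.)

χ : e — μ needs t; χ needs nothing (atomic); neither fits.
ρ — combines: ρ : ((t -> (t -> e)) -> (t -> (t -> t))) takes μ : (t -> (t -> e)) as argument, giving (t -> (t -> t)).
γ : (e -> t) — μ needs t; γ needs e; neither fits.

ρ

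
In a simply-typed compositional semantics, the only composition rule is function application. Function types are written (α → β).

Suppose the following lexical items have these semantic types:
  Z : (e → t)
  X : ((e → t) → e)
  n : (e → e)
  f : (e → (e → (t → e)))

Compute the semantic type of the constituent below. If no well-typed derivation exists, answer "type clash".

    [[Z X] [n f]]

type clash

At [Z X], X : ((e → t) → e) takes Z : (e → t), giving e.
[n f]: (e → e) and (e → (e → (t → e))) cannot combine by function application — type clash.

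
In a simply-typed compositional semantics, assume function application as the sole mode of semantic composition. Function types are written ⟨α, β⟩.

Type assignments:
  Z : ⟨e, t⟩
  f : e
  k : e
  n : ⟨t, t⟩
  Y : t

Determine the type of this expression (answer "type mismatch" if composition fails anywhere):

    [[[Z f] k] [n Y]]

type mismatch

[Z f]: functor Z : ⟨e, t⟩, argument f : e; result t.
At [[Z f] k]: neither t nor e can take the other as argument; the node is ill-typed.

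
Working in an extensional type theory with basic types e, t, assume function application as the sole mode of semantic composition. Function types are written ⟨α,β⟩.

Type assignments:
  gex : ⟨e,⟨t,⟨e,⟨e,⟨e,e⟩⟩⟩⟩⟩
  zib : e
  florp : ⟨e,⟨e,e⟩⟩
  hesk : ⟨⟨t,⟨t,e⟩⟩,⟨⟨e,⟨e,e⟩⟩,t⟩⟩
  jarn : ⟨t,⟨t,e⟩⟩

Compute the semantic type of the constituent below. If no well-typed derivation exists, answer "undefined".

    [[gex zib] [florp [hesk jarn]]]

⟨e,⟨e,⟨e,e⟩⟩⟩

[gex zib] — gex of type ⟨e,⟨t,⟨e,⟨e,⟨e,e⟩⟩⟩⟩⟩ combines with zib of type e: type ⟨t,⟨e,⟨e,⟨e,e⟩⟩⟩⟩.
[hesk jarn] — hesk of type ⟨⟨t,⟨t,e⟩⟩,⟨⟨e,⟨e,e⟩⟩,t⟩⟩ combines with jarn of type ⟨t,⟨t,e⟩⟩: type ⟨⟨e,⟨e,e⟩⟩,t⟩.
[florp [hesk jarn]] — [hesk jarn] of type ⟨⟨e,⟨e,e⟩⟩,t⟩ combines with florp of type ⟨e,⟨e,e⟩⟩: type t.
[[gex zib] [florp [hesk jarn]]] — [gex zib] of type ⟨t,⟨e,⟨e,⟨e,e⟩⟩⟩⟩ combines with [florp [hesk jarn]] of type t: type ⟨e,⟨e,⟨e,e⟩⟩⟩.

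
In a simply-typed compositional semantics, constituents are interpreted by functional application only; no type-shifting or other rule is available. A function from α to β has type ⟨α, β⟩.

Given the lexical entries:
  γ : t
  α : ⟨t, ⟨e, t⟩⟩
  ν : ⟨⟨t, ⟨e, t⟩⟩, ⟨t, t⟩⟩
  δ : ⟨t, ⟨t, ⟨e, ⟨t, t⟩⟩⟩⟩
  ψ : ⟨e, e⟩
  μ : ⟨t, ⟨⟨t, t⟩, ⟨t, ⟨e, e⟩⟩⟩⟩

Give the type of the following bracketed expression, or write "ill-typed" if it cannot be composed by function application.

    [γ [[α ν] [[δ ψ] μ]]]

ill-typed

[α ν]: ν is ⟨⟨t, ⟨e, t⟩⟩, ⟨t, t⟩⟩, α is ⟨t, ⟨e, t⟩⟩; result ⟨t, t⟩.
At [δ ψ]: neither ⟨t, ⟨t, ⟨e, ⟨t, t⟩⟩⟩⟩ nor ⟨e, e⟩ can take the other as argument; the node is ill-typed.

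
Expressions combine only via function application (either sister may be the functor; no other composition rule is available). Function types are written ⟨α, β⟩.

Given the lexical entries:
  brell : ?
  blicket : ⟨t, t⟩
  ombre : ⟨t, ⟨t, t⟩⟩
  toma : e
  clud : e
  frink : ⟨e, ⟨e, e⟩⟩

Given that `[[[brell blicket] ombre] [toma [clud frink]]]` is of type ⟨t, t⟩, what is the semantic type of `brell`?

At [[[brell blicket] ombre] [toma [clud frink]]] (required: ⟨t, t⟩): [toma [clud frink]] is e, which is not a function with range ⟨t, t⟩; hence [[brell blicket] ombre] is the functor — type ⟨e, ⟨t, t⟩⟩.
At [[brell blicket] ombre] (required: ⟨e, ⟨t, t⟩⟩): ombre is ⟨t, ⟨t, t⟩⟩, which is not a function with range ⟨e, ⟨t, t⟩⟩; hence [brell blicket] is the functor — type ⟨⟨t, ⟨t, t⟩⟩, ⟨e, ⟨t, t⟩⟩⟩.
At [brell blicket] (required: ⟨⟨t, ⟨t, t⟩⟩, ⟨e, ⟨t, t⟩⟩⟩): blicket is ⟨t, t⟩, which is not a function with range ⟨⟨t, ⟨t, t⟩⟩, ⟨e, ⟨t, t⟩⟩⟩; hence brell is the functor — type ⟨⟨t, t⟩, ⟨⟨t, ⟨t, t⟩⟩, ⟨e, ⟨t, t⟩⟩⟩⟩.

⟨⟨t, t⟩, ⟨⟨t, ⟨t, t⟩⟩, ⟨e, ⟨t, t⟩⟩⟩⟩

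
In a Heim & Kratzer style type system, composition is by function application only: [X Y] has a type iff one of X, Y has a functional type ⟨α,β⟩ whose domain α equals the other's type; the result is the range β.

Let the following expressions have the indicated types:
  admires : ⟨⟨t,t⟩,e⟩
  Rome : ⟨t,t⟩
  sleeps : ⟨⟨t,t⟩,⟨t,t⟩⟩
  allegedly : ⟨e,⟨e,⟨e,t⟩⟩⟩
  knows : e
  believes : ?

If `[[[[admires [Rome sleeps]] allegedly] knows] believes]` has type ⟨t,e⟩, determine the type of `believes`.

⟨⟨e,t⟩,⟨t,e⟩⟩

For [[[[admires [Rome sleeps]] allegedly] knows] believes] to have type ⟨t,e⟩ with [[[admires [Rome sleeps]] allegedly] knows] of type ⟨e,t⟩, believes must be the function: believes : ⟨⟨e,t⟩,⟨t,e⟩⟩.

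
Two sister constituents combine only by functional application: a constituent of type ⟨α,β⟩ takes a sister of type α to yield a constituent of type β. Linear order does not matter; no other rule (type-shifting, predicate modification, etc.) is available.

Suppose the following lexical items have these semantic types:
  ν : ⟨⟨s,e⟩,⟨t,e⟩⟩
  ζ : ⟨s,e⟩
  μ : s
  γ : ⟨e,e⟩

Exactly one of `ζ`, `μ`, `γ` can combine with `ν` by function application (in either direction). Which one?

ζ

ζ — combines: ν : ⟨⟨s,e⟩,⟨t,e⟩⟩ takes ζ : ⟨s,e⟩ as argument, giving ⟨t,e⟩.
μ : s — does not combine with ν.
γ : ⟨e,e⟩ — does not combine with ν.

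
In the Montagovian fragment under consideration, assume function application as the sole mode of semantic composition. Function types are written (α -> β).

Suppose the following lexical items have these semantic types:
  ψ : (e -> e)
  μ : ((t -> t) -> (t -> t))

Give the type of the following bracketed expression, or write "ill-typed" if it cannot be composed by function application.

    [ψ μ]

At [ψ μ]: neither (e -> e) nor ((t -> t) -> (t -> t)) can take the other as argument; the node is ill-typed.

ill-typed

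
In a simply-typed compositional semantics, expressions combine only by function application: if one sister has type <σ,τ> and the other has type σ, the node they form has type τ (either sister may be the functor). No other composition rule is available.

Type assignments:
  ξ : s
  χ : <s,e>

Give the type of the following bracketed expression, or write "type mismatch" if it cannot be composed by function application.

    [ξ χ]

At [ξ χ], χ : <s,e> takes ξ : s, giving e.

e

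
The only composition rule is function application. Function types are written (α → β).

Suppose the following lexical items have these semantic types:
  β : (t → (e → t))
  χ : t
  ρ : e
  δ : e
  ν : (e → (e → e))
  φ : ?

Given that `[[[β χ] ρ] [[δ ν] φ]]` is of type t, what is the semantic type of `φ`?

For [[[β χ] ρ] [[δ ν] φ]] to have type t with [[β χ] ρ] of type t, [[δ ν] φ] must be the function: [[δ ν] φ] : (t → t).
For [[δ ν] φ] to have type (t → t) with [δ ν] of type (e → e), φ must be the function: φ : ((e → e) → (t → t)).

((e → e) → (t → t))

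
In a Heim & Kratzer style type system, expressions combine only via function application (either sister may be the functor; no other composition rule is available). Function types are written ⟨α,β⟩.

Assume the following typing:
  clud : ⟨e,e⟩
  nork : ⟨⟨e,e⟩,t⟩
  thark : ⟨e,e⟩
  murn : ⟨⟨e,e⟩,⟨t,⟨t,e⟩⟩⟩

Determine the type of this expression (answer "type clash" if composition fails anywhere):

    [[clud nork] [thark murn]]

⟨t,e⟩

[clud nork]: functor nork : ⟨⟨e,e⟩,t⟩, argument clud : ⟨e,e⟩; result t.
[thark murn]: functor murn : ⟨⟨e,e⟩,⟨t,⟨t,e⟩⟩⟩, argument thark : ⟨e,e⟩; result ⟨t,⟨t,e⟩⟩.
[[clud nork] [thark murn]]: functor [thark murn] : ⟨t,⟨t,e⟩⟩, argument [clud nork] : t; result ⟨t,e⟩.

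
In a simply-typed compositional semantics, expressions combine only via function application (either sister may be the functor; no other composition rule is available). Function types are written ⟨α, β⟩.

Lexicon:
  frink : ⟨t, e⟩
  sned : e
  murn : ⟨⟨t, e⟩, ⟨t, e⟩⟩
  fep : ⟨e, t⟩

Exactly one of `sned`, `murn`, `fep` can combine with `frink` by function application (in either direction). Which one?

sned : e — neither side's domain matches the other.
murn — combines: murn : ⟨⟨t, e⟩, ⟨t, e⟩⟩ takes frink : ⟨t, e⟩ as argument, giving ⟨t, e⟩.
fep : ⟨e, t⟩ — neither side's domain matches the other.

murn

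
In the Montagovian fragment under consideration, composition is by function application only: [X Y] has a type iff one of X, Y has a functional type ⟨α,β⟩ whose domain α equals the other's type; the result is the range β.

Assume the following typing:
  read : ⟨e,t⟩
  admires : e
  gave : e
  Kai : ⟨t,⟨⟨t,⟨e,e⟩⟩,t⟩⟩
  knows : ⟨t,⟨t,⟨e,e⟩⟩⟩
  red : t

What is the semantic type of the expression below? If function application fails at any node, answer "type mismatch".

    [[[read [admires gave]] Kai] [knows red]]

type mismatch

[admires gave]: e with e — neither is a function whose domain matches the other; composition fails here.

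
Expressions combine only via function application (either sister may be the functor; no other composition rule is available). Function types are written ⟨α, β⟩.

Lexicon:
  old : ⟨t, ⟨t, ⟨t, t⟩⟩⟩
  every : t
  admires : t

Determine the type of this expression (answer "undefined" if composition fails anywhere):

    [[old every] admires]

⟨t, t⟩

[old every]: old is ⟨t, ⟨t, ⟨t, t⟩⟩⟩, every is t; result ⟨t, ⟨t, t⟩⟩.
[[old every] admires]: [old every] is ⟨t, ⟨t, t⟩⟩, admires is t; result ⟨t, t⟩.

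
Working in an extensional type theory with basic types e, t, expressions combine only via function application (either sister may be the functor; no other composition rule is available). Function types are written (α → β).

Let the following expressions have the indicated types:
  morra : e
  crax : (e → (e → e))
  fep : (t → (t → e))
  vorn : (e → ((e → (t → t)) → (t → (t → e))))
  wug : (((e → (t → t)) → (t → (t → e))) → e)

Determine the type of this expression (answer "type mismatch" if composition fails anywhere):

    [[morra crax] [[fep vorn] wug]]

[morra crax] — crax of type (e → (e → e)) combines with morra of type e: type (e → e).
At [fep vorn]: neither (t → (t → e)) nor (e → ((e → (t → t)) → (t → (t → e)))) can take the other as argument; the node is ill-typed.

type mismatch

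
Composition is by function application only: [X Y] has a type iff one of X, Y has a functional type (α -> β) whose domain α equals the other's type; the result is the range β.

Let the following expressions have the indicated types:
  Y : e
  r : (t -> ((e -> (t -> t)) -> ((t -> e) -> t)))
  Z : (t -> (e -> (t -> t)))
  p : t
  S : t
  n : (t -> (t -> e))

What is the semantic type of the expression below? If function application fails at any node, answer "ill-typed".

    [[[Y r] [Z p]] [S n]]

[Y r]: e with (t -> ((e -> (t -> t)) -> ((t -> e) -> t))) — neither is a function whose domain matches the other; composition fails here.

ill-typed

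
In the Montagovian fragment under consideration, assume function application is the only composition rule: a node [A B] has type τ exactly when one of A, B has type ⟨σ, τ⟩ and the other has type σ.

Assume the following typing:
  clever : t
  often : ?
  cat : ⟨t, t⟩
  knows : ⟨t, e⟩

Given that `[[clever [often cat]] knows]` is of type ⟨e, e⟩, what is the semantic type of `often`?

[[clever [often cat]] knows] must have type ⟨e, e⟩. The sister knows has type ⟨t, e⟩; that is not a function onto ⟨e, e⟩, so [clever [often cat]] must be the functor, of type ⟨⟨t, e⟩, ⟨e, e⟩⟩.
[clever [often cat]] must have type ⟨⟨t, e⟩, ⟨e, e⟩⟩. The sister clever has type t; that is not a function onto ⟨⟨t, e⟩, ⟨e, e⟩⟩, so [often cat] must be the functor, of type ⟨t, ⟨⟨t, e⟩, ⟨e, e⟩⟩⟩.
[often cat] must have type ⟨t, ⟨⟨t, e⟩, ⟨e, e⟩⟩⟩. The sister cat has type ⟨t, t⟩; that is not a function onto ⟨t, ⟨⟨t, e⟩, ⟨e, e⟩⟩⟩, so often must be the functor, of type ⟨⟨t, t⟩, ⟨t, ⟨⟨t, e⟩, ⟨e, e⟩⟩⟩⟩.

⟨⟨t, t⟩, ⟨t, ⟨⟨t, e⟩, ⟨e, e⟩⟩⟩⟩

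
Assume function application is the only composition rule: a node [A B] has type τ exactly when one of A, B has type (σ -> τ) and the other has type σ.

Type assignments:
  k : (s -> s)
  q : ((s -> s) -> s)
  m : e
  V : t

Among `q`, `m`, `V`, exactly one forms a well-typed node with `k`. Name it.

q — combines: q : ((s -> s) -> s) takes k : (s -> s) as argument, giving s.
m : e — no; k wants s, and m wants nothing (atomic).
V : t — no; k wants s, and V wants nothing (atomic).

q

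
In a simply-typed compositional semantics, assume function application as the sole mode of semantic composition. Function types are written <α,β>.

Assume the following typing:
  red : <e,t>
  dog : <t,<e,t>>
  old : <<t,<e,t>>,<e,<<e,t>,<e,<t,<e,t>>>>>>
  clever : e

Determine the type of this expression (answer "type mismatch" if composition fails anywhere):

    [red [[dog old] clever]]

At [dog old], old : <<t,<e,t>>,<e,<<e,t>,<e,<t,<e,t>>>>>> takes dog : <t,<e,t>>, giving <e,<<e,t>,<e,<t,<e,t>>>>>.
At [[dog old] clever], [dog old] : <e,<<e,t>,<e,<t,<e,t>>>>> takes clever : e, giving <<e,t>,<e,<t,<e,t>>>>.
At [red [[dog old] clever]], [[dog old] clever] : <<e,t>,<e,<t,<e,t>>>> takes red : <e,t>, giving <e,<t,<e,t>>>.

<e,<t,<e,t>>>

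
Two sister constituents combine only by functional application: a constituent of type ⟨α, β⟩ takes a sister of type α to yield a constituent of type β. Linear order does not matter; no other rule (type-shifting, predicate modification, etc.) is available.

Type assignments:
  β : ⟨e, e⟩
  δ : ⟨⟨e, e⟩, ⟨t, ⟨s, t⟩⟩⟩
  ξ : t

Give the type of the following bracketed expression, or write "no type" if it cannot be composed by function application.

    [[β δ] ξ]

⟨s, t⟩

[β δ]: ⟨⟨e, e⟩, ⟨t, ⟨s, t⟩⟩⟩ applied to ⟨e, e⟩ yields ⟨t, ⟨s, t⟩⟩.
[[β δ] ξ]: ⟨t, ⟨s, t⟩⟩ applied to t yields ⟨s, t⟩.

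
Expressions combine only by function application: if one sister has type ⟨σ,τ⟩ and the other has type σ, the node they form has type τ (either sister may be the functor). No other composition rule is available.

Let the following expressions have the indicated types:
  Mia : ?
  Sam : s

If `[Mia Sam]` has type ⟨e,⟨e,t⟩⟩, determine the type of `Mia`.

For [Mia Sam] to have type ⟨e,⟨e,t⟩⟩ with Sam of type s, Mia must be the function: Mia : ⟨s,⟨e,⟨e,t⟩⟩⟩.

⟨s,⟨e,⟨e,t⟩⟩⟩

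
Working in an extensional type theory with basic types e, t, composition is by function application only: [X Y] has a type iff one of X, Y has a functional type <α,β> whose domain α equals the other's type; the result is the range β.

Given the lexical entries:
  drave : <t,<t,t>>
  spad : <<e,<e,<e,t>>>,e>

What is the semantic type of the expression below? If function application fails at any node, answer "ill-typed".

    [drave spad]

ill-typed

[drave spad]: <t,<t,t>> and <<e,<e,<e,t>>>,e> cannot combine by function application — type clash.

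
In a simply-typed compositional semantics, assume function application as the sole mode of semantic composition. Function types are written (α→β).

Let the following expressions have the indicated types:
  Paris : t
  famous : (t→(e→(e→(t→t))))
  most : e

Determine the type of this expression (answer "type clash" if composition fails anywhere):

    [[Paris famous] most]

(e→(t→t))

At [Paris famous], famous : (t→(e→(e→(t→t)))) takes Paris : t, giving (e→(e→(t→t))).
At [[Paris famous] most], [Paris famous] : (e→(e→(t→t))) takes most : e, giving (e→(t→t)).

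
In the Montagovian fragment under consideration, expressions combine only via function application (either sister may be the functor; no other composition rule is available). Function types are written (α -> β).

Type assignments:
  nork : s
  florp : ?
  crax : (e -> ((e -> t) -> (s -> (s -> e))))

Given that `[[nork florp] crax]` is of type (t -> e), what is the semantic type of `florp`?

For [[nork florp] crax] to have type (t -> e) with crax of type (e -> ((e -> t) -> (s -> (s -> e)))), [nork florp] must be the function: [nork florp] : ((e -> ((e -> t) -> (s -> (s -> e)))) -> (t -> e)).
For [nork florp] to have type ((e -> ((e -> t) -> (s -> (s -> e)))) -> (t -> e)) with nork of type s, florp must be the function: florp : (s -> ((e -> ((e -> t) -> (s -> (s -> e)))) -> (t -> e))).

(s -> ((e -> ((e -> t) -> (s -> (s -> e)))) -> (t -> e)))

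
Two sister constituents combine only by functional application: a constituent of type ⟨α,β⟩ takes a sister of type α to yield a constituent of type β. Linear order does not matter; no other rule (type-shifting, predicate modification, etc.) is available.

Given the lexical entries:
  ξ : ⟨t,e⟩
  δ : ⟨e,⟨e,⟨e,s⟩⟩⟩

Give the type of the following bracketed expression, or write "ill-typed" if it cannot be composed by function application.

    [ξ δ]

ill-typed

At [ξ δ]: neither ⟨t,e⟩ nor ⟨e,⟨e,⟨e,s⟩⟩⟩ can take the other as argument; the node is ill-typed.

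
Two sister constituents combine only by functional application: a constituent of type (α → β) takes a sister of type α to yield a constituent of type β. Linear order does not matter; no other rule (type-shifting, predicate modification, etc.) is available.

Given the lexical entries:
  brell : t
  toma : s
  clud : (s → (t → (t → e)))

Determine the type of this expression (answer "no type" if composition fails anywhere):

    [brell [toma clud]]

At [toma clud], clud : (s → (t → (t → e))) takes toma : s, giving (t → (t → e)).
At [brell [toma clud]], [toma clud] : (t → (t → e)) takes brell : t, giving (t → e).

(t → e)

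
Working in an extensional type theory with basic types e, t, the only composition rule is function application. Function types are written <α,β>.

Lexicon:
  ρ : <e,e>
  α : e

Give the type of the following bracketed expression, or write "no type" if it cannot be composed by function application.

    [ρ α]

e

[ρ α]: ρ is <e,e>, α is e; result e.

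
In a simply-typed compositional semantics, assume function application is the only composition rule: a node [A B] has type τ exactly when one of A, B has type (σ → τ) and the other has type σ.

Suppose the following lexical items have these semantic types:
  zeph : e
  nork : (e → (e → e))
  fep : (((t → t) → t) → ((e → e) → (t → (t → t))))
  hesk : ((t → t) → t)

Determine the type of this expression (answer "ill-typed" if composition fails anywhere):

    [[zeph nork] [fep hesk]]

[zeph nork]: (e → (e → e)) applied to e yields (e → e).
[fep hesk]: (((t → t) → t) → ((e → e) → (t → (t → t)))) applied to ((t → t) → t) yields ((e → e) → (t → (t → t))).
[[zeph nork] [fep hesk]]: ((e → e) → (t → (t → t))) applied to (e → e) yields (t → (t → t)).

(t → (t → t))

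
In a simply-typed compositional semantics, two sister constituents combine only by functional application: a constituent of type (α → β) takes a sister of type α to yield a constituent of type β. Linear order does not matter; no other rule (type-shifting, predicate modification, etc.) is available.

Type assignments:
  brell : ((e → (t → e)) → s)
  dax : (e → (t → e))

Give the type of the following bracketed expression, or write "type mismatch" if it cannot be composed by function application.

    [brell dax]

At [brell dax], brell : ((e → (t → e)) → s) takes dax : (e → (t → e)), giving s.

s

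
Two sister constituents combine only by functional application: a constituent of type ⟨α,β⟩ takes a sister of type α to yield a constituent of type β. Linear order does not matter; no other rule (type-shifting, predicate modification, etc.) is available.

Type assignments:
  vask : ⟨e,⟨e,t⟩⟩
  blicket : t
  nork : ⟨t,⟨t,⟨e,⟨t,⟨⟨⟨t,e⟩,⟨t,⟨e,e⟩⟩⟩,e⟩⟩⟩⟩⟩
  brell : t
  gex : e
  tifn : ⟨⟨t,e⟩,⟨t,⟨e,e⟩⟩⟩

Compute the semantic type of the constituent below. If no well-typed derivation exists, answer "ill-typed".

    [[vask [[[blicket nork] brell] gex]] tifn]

ill-typed

At [blicket nork], nork : ⟨t,⟨t,⟨e,⟨t,⟨⟨⟨t,e⟩,⟨t,⟨e,e⟩⟩⟩,e⟩⟩⟩⟩⟩ takes blicket : t, giving ⟨t,⟨e,⟨t,⟨⟨⟨t,e⟩,⟨t,⟨e,e⟩⟩⟩,e⟩⟩⟩⟩.
At [[blicket nork] brell], [blicket nork] : ⟨t,⟨e,⟨t,⟨⟨⟨t,e⟩,⟨t,⟨e,e⟩⟩⟩,e⟩⟩⟩⟩ takes brell : t, giving ⟨e,⟨t,⟨⟨⟨t,e⟩,⟨t,⟨e,e⟩⟩⟩,e⟩⟩⟩.
At [[[blicket nork] brell] gex], [[blicket nork] brell] : ⟨e,⟨t,⟨⟨⟨t,e⟩,⟨t,⟨e,e⟩⟩⟩,e⟩⟩⟩ takes gex : e, giving ⟨t,⟨⟨⟨t,e⟩,⟨t,⟨e,e⟩⟩⟩,e⟩⟩.
[vask [[[blicket nork] brell] gex]]: ⟨e,⟨e,t⟩⟩ with ⟨t,⟨⟨⟨t,e⟩,⟨t,⟨e,e⟩⟩⟩,e⟩⟩ — neither is a function whose domain matches the other; composition fails here.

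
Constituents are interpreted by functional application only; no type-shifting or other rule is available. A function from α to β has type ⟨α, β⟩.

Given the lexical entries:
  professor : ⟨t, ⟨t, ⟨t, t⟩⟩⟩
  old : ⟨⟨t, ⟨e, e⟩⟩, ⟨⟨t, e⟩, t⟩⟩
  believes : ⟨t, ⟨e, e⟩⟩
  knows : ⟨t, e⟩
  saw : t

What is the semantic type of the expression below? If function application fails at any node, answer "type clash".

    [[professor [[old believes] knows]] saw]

⟨t, t⟩

[old believes] — old of type ⟨⟨t, ⟨e, e⟩⟩, ⟨⟨t, e⟩, t⟩⟩ combines with believes of type ⟨t, ⟨e, e⟩⟩: type ⟨⟨t, e⟩, t⟩.
[[old believes] knows] — [old believes] of type ⟨⟨t, e⟩, t⟩ combines with knows of type ⟨t, e⟩: type t.
[professor [[old believes] knows]] — professor of type ⟨t, ⟨t, ⟨t, t⟩⟩⟩ combines with [[old believes] knows] of type t: type ⟨t, ⟨t, t⟩⟩.
[[professor [[old believes] knows]] saw] — [professor [[old believes] knows]] of type ⟨t, ⟨t, t⟩⟩ combines with saw of type t: type ⟨t, t⟩.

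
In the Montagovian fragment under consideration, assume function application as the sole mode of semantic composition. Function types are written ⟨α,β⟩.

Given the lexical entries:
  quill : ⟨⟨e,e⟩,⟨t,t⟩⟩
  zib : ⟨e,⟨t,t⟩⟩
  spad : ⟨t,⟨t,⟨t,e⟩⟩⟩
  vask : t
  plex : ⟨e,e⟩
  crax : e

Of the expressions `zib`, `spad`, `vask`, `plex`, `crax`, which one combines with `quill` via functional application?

zib : ⟨e,⟨t,t⟩⟩ — does not combine with quill.
spad : ⟨t,⟨t,⟨t,e⟩⟩⟩ — does not combine with quill.
vask : t — does not combine with quill.
plex — combines: quill : ⟨⟨e,e⟩,⟨t,t⟩⟩ takes plex : ⟨e,e⟩ as argument, giving ⟨t,t⟩.
crax : e — does not combine with quill.

plex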